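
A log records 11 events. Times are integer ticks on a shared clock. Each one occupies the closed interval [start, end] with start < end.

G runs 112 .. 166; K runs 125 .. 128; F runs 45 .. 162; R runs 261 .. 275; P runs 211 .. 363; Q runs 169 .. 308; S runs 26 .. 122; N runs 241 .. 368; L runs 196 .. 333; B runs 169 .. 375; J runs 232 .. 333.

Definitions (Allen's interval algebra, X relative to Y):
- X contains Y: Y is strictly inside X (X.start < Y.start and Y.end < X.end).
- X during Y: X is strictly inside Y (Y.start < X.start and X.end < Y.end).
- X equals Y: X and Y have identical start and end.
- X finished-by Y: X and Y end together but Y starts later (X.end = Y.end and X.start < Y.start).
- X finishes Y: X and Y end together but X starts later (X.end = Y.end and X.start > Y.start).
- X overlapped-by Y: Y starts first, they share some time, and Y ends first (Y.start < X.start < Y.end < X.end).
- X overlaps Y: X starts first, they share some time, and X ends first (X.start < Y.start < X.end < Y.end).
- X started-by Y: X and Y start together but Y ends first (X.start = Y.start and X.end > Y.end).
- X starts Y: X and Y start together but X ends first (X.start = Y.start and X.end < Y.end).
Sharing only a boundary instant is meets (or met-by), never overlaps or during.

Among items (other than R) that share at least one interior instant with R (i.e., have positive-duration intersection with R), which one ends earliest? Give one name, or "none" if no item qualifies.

Q

Target R = [261, 275].
B [169, 375] → contains → candidate.
F [45, 162] → before → excluded.
G [112, 166] → before → excluded.
J [232, 333] → contains → candidate.
K [125, 128] → before → excluded.
L [196, 333] → contains → candidate.
N [241, 368] → contains → candidate.
P [211, 363] → contains → candidate.
Q [169, 308] → contains → candidate.
S [26, 122] → before → excluded.
Among candidates, earliest end is 308 → Q.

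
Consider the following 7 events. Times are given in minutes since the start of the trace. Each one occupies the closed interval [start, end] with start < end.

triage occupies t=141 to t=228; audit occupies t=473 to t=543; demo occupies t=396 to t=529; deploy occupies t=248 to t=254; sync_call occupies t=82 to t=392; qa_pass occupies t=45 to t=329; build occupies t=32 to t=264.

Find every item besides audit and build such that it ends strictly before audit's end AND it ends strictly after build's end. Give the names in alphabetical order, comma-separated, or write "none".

Conditions: its end is strictly before audit's end (X.end < t=543) AND its end is strictly after build's end (X.end > t=264).
demo: end t=529 < t=543? ✓; end t=529 > t=264? ✓ → yes.
deploy: end t=254 < t=543? ✓; end t=254 > t=264? ✗ → no.
qa_pass: end t=329 < t=543? ✓; end t=329 > t=264? ✓ → yes.
sync_call: end t=392 < t=543? ✓; end t=392 > t=264? ✓ → yes.
triage: end t=228 < t=543? ✓; end t=228 > t=264? ✗ → no.
Result: demo, qa_pass, sync_call.

demo, qa_pass, sync_call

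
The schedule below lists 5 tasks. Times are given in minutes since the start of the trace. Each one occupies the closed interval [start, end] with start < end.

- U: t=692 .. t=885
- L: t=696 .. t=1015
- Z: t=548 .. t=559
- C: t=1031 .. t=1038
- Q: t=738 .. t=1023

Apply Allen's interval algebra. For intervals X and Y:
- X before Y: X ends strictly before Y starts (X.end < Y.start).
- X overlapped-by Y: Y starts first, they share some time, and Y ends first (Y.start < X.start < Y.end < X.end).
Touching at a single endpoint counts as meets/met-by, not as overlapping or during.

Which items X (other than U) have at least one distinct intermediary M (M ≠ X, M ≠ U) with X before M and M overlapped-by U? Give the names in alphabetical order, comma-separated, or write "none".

Target U = [t=692, t=885].
Intermediaries M with M overlapped-by U: L, Q.
Via L — items with X before L: Z.
Via Q — items with X before Q: Z.
Union: Z.

Z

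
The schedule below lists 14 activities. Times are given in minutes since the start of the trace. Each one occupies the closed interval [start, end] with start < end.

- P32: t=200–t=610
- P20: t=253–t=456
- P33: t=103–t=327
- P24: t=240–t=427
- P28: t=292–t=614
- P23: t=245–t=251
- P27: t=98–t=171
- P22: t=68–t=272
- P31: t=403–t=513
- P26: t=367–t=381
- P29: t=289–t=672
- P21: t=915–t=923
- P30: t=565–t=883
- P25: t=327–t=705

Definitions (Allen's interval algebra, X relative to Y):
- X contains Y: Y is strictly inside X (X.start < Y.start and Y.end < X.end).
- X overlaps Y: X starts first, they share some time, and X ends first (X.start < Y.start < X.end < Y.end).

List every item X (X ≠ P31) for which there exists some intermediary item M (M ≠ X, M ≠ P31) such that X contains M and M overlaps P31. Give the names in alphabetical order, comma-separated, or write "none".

Target P31 = [t=403, t=513].
Intermediaries M with M overlaps P31: P20, P24.
Via P20 — items with X contains P20: P32.
Via P24 — items with X contains P24: P32.
Union: P32.

P32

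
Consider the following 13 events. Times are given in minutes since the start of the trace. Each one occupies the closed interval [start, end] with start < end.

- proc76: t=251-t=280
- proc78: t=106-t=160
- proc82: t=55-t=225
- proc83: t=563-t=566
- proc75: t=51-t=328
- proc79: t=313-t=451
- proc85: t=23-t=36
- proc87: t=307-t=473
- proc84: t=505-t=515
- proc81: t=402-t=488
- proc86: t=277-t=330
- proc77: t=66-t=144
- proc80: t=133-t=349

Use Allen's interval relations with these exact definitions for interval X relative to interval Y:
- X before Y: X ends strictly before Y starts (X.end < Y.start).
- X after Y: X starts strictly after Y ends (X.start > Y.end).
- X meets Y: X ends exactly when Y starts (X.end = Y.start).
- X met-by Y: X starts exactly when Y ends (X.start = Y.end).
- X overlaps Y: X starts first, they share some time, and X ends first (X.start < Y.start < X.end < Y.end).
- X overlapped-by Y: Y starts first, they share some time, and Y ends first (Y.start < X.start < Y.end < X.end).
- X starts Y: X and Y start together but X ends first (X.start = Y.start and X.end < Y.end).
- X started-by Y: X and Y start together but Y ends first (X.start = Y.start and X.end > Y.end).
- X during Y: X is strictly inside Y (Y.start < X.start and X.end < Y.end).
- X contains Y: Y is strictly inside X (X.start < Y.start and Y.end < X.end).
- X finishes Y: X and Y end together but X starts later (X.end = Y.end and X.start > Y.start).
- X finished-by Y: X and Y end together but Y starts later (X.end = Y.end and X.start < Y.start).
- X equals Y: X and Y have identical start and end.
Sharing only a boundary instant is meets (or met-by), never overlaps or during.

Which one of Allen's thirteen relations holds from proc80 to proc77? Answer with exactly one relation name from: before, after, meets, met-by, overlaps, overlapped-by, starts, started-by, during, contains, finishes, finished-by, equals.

proc80 = [t=133, t=349]; proc77 = [t=66, t=144].
Compare endpoints: proc80.start > proc77.start, proc80.start < proc77.end, proc80.end > proc77.start, proc80.end > proc77.end.
That pattern is 'overlapped-by'.

overlapped-by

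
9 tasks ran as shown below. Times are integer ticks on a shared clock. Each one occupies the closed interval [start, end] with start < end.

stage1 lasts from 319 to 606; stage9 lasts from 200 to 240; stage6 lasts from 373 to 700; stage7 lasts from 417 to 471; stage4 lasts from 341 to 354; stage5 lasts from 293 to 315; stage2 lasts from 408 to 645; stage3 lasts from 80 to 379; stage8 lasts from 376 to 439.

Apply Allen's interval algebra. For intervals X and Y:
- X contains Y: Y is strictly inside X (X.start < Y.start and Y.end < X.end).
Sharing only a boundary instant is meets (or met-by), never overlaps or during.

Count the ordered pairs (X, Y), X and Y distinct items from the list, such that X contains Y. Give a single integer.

Checking all 72 ordered pairs for relation 'contains'; matching pairs in alphabetical order:
(stage1, stage4): stage1 contains stage4 ✓
(stage1, stage7): stage1 contains stage7 ✓
(stage1, stage8): stage1 contains stage8 ✓
(stage2, stage7): stage2 contains stage7 ✓
(stage3, stage4): stage3 contains stage4 ✓
(stage3, stage5): stage3 contains stage5 ✓
(stage3, stage9): stage3 contains stage9 ✓
(stage6, stage2): stage6 contains stage2 ✓
(stage6, stage7): stage6 contains stage7 ✓
(stage6, stage8): stage6 contains stage8 ✓
Count: 10.

10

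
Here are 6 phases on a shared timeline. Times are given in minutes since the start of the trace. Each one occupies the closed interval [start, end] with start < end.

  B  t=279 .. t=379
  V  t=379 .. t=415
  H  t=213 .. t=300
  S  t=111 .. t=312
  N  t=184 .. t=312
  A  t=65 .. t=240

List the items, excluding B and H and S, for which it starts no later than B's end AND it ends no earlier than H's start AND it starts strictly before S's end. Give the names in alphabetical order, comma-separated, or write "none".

Conditions: its start is no later than B's end (X.start <= t=379) AND its end is no earlier than H's start (X.end >= t=213) AND its start is strictly before S's end (X.start < t=312).
A: start t=65 <= t=379? ✓; end t=240 >= t=213? ✓; start t=65 < t=312? ✓ → yes.
N: start t=184 <= t=379? ✓; end t=312 >= t=213? ✓; start t=184 < t=312? ✓ → yes.
V: start t=379 <= t=379? ✓; end t=415 >= t=213? ✓; start t=379 < t=312? ✗ → no.
Result: A, N.

A, N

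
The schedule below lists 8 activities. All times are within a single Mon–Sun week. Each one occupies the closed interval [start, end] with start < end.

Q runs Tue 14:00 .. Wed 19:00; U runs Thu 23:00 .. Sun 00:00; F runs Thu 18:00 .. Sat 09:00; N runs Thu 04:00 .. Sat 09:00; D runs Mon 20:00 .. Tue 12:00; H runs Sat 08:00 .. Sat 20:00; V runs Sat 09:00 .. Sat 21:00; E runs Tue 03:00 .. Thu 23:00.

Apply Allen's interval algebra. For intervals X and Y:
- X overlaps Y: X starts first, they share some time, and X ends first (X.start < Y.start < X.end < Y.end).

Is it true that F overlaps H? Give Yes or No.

F = [Thu 18:00, Sat 09:00], H = [Sat 08:00, Sat 20:00].
Actual relation of F to H: overlaps.
Asked whether 'overlaps' holds → Yes.

Yes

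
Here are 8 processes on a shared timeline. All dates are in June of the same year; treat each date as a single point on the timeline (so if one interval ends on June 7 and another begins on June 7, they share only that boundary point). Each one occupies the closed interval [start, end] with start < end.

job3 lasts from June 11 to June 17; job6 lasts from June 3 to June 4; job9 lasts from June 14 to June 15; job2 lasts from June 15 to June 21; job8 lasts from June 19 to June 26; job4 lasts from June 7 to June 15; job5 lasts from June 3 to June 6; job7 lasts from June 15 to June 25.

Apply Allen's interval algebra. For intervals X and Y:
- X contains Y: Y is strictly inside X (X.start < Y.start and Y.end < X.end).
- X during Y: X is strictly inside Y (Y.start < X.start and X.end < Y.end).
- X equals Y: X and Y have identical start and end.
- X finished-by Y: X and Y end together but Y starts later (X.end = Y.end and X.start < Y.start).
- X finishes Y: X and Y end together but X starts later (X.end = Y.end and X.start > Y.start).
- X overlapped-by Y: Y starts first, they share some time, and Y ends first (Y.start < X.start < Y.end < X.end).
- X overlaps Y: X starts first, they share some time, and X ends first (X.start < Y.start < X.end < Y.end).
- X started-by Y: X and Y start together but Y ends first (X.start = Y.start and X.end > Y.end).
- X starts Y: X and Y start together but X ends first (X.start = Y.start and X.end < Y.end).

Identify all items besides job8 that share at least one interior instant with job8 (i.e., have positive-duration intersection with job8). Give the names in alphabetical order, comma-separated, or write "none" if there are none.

job2, job7

Target job8 = [June 19, June 26].
job2 [June 15, June 21] → overlaps → yes.
job3 [June 11, June 17] → before → no.
job4 [June 7, June 15] → before → no.
job5 [June 3, June 6] → before → no.
job6 [June 3, June 4] → before → no.
job7 [June 15, June 25] → overlaps → yes.
job9 [June 14, June 15] → before → no.
Result: job2, job7.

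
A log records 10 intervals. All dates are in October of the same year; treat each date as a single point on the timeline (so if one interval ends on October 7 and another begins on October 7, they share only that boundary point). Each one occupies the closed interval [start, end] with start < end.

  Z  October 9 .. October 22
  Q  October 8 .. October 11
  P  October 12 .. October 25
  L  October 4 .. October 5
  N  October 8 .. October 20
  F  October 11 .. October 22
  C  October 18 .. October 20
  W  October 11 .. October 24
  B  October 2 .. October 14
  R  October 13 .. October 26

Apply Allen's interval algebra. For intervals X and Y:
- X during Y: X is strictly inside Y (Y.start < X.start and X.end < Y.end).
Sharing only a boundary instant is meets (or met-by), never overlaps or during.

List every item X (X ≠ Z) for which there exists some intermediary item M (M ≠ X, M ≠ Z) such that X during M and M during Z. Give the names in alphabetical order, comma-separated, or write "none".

none

Target Z = [October 9, October 22].
Intermediaries M with M during Z: C.
Via C — items with X during C: none.
Union: none.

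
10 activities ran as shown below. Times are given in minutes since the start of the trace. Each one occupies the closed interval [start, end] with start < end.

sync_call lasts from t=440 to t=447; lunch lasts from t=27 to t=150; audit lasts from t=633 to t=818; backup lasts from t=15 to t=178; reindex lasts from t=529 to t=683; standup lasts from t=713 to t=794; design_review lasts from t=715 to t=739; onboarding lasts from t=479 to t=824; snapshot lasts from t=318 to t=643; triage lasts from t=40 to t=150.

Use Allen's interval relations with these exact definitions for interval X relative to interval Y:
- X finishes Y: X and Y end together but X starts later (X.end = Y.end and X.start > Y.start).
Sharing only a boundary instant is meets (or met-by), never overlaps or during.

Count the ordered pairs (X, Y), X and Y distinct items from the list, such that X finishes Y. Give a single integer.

1

Checking all 90 ordered pairs for relation 'finishes'; matching pairs in alphabetical order:
(triage, lunch): triage finishes lunch ✓
Count: 1.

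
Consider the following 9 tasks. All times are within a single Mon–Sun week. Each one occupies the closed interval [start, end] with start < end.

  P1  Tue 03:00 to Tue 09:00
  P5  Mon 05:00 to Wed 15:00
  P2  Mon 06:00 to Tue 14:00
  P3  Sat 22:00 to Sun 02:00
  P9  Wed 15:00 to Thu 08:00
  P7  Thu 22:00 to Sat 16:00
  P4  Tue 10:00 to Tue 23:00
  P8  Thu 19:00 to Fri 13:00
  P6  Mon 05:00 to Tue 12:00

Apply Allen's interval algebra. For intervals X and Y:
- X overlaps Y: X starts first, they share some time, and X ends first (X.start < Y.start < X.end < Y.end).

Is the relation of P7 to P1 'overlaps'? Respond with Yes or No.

P7 = [Thu 22:00, Sat 16:00], P1 = [Tue 03:00, Tue 09:00].
Actual relation of P7 to P1: after.
Asked whether 'overlaps' holds → No.

No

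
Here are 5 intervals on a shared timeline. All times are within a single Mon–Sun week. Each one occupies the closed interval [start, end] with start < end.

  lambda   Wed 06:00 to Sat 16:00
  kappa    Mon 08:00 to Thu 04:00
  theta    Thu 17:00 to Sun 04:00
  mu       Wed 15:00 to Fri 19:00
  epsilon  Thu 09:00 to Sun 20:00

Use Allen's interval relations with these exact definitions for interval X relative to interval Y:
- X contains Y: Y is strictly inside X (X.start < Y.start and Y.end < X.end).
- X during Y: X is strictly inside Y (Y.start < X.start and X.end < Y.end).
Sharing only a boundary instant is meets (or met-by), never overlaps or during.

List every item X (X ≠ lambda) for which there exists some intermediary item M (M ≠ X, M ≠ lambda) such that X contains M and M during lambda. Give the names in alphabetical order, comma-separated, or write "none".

none

Target lambda = [Wed 06:00, Sat 16:00].
Intermediaries M with M during lambda: mu.
Via mu — items with X contains mu: none.
Union: none.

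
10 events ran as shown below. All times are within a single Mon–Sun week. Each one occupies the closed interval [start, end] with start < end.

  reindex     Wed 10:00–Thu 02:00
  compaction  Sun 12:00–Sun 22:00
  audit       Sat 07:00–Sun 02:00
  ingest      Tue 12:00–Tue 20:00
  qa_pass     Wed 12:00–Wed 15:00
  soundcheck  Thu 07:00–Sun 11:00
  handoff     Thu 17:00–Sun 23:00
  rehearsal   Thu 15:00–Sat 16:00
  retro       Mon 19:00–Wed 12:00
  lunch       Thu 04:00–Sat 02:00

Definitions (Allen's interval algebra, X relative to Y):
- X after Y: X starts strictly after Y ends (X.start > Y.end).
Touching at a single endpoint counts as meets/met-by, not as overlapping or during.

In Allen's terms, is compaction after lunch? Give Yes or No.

Yes

compaction = [Sun 12:00, Sun 22:00], lunch = [Thu 04:00, Sat 02:00].
Actual relation of compaction to lunch: after.
Asked whether 'after' holds → Yes.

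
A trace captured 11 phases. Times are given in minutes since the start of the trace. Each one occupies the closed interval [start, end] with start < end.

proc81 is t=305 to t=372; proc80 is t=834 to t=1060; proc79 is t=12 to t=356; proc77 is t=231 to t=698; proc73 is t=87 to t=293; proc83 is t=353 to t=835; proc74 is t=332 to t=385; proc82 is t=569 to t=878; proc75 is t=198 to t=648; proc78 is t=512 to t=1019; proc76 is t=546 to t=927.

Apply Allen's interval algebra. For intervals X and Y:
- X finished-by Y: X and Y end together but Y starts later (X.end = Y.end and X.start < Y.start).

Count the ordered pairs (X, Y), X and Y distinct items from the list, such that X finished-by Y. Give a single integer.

Checking all 110 ordered pairs for relation 'finished-by'; matching pairs in alphabetical order:
No pair satisfies it.
Count: 0.

0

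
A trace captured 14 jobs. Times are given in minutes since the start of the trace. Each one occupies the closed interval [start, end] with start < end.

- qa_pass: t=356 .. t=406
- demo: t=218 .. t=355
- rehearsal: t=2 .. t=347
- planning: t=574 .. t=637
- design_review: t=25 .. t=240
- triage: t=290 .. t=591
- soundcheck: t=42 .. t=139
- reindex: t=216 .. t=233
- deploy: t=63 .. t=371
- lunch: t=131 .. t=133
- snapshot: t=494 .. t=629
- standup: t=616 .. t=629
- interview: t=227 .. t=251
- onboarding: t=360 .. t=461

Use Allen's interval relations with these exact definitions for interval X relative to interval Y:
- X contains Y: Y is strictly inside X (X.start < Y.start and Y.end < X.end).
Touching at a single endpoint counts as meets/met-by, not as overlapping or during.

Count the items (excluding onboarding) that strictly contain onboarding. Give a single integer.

Target onboarding = [t=360, t=461].
demo [t=218, t=355] → before → no.
deploy [t=63, t=371] → overlaps → no.
design_review [t=25, t=240] → before → no.
interview [t=227, t=251] → before → no.
lunch [t=131, t=133] → before → no.
planning [t=574, t=637] → after → no.
qa_pass [t=356, t=406] → overlaps → no.
rehearsal [t=2, t=347] → before → no.
reindex [t=216, t=233] → before → no.
snapshot [t=494, t=629] → after → no.
soundcheck [t=42, t=139] → before → no.
standup [t=616, t=629] → after → no.
triage [t=290, t=591] → contains → counts.
Total: 1.

1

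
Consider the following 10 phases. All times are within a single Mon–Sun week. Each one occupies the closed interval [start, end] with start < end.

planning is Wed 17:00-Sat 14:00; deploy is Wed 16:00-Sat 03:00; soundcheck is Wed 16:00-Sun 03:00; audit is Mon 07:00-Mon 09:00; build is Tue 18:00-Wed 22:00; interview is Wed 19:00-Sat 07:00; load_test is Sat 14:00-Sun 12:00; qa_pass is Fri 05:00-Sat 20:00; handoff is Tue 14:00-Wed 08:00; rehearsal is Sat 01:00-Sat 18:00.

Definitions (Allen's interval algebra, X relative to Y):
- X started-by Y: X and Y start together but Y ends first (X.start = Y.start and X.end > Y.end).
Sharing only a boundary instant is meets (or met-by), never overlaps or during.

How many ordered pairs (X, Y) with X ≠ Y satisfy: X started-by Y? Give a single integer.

Checking all 90 ordered pairs for relation 'started-by'; matching pairs in alphabetical order:
(soundcheck, deploy): soundcheck started-by deploy ✓
Count: 1.

1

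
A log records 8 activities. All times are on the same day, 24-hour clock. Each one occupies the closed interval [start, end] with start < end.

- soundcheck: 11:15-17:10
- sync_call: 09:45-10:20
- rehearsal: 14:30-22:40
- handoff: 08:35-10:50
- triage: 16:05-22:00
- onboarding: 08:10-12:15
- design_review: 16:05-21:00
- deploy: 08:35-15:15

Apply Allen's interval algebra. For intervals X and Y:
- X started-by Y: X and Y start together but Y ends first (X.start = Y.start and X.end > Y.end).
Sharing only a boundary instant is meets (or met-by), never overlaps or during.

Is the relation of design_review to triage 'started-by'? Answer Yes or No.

No

design_review = [16:05, 21:00], triage = [16:05, 22:00].
Actual relation of design_review to triage: starts.
Asked whether 'started-by' holds → No.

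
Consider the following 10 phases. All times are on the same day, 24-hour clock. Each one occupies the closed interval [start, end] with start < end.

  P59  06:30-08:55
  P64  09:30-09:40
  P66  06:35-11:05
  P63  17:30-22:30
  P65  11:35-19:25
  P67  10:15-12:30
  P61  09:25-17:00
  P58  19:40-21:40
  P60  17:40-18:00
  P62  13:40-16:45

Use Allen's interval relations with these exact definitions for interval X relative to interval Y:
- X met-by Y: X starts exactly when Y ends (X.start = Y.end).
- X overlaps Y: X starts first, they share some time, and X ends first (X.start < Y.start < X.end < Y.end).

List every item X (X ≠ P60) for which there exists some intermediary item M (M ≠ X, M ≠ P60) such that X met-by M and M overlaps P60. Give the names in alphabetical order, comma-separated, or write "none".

none

Target P60 = [17:40, 18:00].
Intermediaries M with M overlaps P60: none.
Union: none.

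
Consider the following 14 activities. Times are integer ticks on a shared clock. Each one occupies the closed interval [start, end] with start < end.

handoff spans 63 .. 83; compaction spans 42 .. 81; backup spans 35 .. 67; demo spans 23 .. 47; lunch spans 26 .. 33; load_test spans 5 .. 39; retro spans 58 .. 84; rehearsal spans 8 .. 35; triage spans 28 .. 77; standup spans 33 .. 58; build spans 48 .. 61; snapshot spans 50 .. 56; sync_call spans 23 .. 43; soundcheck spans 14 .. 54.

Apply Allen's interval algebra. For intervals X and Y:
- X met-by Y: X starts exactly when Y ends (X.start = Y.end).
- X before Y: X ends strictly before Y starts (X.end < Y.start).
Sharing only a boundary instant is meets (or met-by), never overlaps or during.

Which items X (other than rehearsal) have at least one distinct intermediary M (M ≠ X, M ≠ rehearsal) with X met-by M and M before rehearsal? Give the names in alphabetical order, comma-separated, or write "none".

Target rehearsal = [8, 35].
Intermediaries M with M before rehearsal: none.
Union: none.

none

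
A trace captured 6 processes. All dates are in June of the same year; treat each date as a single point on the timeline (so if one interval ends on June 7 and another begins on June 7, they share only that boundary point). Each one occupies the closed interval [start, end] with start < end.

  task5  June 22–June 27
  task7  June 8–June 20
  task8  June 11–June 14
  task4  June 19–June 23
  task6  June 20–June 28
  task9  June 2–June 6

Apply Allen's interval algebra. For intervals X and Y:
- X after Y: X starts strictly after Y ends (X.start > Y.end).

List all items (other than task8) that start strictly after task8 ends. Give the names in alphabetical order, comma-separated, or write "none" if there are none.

task4, task5, task6

Target task8 = [June 11, June 14].
task4 [June 19, June 23] → after → yes.
task5 [June 22, June 27] → after → yes.
task6 [June 20, June 28] → after → yes.
task7 [June 8, June 20] → contains → no.
task9 [June 2, June 6] → before → no.
Result: task4, task5, task6.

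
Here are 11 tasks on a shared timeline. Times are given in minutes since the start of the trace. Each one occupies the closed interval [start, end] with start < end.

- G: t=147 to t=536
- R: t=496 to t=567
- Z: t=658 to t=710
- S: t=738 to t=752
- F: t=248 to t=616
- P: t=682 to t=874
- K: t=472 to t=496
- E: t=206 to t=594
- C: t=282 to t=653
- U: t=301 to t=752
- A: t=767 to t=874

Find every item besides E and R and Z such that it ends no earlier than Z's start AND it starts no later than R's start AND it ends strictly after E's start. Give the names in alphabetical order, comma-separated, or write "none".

U

Conditions: its end is no earlier than Z's start (X.end >= t=658) AND its start is no later than R's start (X.start <= t=496) AND its end is strictly after E's start (X.end > t=206).
A: end t=874 >= t=658? ✓; start t=767 <= t=496? ✗; end t=874 > t=206? ✓ → no.
C: end t=653 >= t=658? ✗; start t=282 <= t=496? ✓; end t=653 > t=206? ✓ → no.
F: end t=616 >= t=658? ✗; start t=248 <= t=496? ✓; end t=616 > t=206? ✓ → no.
G: end t=536 >= t=658? ✗; start t=147 <= t=496? ✓; end t=536 > t=206? ✓ → no.
K: end t=496 >= t=658? ✗; start t=472 <= t=496? ✓; end t=496 > t=206? ✓ → no.
P: end t=874 >= t=658? ✓; start t=682 <= t=496? ✗; end t=874 > t=206? ✓ → no.
S: end t=752 >= t=658? ✓; start t=738 <= t=496? ✗; end t=752 > t=206? ✓ → no.
U: end t=752 >= t=658? ✓; start t=301 <= t=496? ✓; end t=752 > t=206? ✓ → yes.
Result: U.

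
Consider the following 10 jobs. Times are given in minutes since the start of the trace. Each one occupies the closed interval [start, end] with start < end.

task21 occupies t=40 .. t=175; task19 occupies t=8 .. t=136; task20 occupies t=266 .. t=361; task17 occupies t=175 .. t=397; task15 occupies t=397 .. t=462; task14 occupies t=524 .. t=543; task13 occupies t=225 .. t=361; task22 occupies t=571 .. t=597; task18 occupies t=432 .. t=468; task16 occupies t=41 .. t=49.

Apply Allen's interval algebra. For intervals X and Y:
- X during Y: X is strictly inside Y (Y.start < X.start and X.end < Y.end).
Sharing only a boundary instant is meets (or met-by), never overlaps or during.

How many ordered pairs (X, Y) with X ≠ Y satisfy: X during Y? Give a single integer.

4

Checking all 90 ordered pairs for relation 'during'; matching pairs in alphabetical order:
(task13, task17): task13 during task17 ✓
(task16, task19): task16 during task19 ✓
(task16, task21): task16 during task21 ✓
(task20, task17): task20 during task17 ✓
Count: 4.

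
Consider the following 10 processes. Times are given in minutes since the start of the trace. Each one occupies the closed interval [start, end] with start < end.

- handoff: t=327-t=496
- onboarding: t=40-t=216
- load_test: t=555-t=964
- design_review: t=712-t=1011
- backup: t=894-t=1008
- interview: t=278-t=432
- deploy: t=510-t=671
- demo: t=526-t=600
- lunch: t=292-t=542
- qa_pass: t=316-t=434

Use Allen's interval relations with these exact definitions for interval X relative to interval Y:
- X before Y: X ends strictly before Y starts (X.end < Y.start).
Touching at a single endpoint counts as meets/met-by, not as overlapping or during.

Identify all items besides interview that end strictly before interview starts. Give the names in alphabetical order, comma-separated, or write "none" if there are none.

Target interview = [t=278, t=432].
backup [t=894, t=1008] → after → no.
demo [t=526, t=600] → after → no.
deploy [t=510, t=671] → after → no.
design_review [t=712, t=1011] → after → no.
handoff [t=327, t=496] → overlapped-by → no.
load_test [t=555, t=964] → after → no.
lunch [t=292, t=542] → overlapped-by → no.
onboarding [t=40, t=216] → before → yes.
qa_pass [t=316, t=434] → overlapped-by → no.
Result: onboarding.

onboarding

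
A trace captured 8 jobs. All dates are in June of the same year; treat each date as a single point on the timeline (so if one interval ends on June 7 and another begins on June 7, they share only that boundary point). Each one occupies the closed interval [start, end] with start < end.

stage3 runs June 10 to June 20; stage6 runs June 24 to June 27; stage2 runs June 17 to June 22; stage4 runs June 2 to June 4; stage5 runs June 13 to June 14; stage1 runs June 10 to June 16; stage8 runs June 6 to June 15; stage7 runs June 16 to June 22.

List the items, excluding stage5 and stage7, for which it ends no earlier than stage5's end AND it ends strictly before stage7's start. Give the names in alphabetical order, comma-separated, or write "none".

Conditions: its end is no earlier than stage5's end (X.end >= June 14) AND its end is strictly before stage7's start (X.end < June 16).
stage1: end June 16 >= June 14? ✓; end June 16 < June 16? ✗ → no.
stage2: end June 22 >= June 14? ✓; end June 22 < June 16? ✗ → no.
stage3: end June 20 >= June 14? ✓; end June 20 < June 16? ✗ → no.
stage4: end June 4 >= June 14? ✗; end June 4 < June 16? ✓ → no.
stage6: end June 27 >= June 14? ✓; end June 27 < June 16? ✗ → no.
stage8: end June 15 >= June 14? ✓; end June 15 < June 16? ✓ → yes.
Result: stage8.

stage8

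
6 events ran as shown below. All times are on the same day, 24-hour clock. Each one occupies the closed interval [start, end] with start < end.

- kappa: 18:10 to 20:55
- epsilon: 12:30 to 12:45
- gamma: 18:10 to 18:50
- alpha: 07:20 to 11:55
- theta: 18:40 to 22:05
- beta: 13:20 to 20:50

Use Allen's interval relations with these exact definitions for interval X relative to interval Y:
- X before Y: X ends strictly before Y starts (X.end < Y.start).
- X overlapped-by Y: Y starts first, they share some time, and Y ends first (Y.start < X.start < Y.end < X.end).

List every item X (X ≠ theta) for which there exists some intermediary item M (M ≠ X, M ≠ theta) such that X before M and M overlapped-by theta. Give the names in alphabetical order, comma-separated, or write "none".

none

Target theta = [18:40, 22:05].
Intermediaries M with M overlapped-by theta: none.
Union: none.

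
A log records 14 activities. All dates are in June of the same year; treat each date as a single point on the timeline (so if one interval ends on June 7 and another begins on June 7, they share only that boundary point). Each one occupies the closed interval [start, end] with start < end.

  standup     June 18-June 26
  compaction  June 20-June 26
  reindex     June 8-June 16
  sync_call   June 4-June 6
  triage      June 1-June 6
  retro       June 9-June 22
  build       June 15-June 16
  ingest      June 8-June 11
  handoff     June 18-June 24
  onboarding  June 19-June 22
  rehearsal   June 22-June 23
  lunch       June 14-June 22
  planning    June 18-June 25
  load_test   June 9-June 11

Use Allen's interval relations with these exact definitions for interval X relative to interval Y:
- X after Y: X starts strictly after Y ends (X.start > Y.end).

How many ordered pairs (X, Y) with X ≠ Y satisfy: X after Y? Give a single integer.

Checking all 182 ordered pairs for relation 'after'; matching pairs in alphabetical order:
(build, ingest): build after ingest ✓
(build, load_test): build after load_test ✓
(build, sync_call): build after sync_call ✓
(build, triage): build after triage ✓
(compaction, build): compaction after build ✓
(compaction, ingest): compaction after ingest ✓
(compaction, load_test): compaction after load_test ✓
(compaction, reindex): compaction after reindex ✓
(compaction, sync_call): compaction after sync_call ✓
(compaction, triage): compaction after triage ✓
(handoff, build): handoff after build ✓
(handoff, ingest): handoff after ingest ✓
(handoff, load_test): handoff after load_test ✓
(handoff, reindex): handoff after reindex ✓
(handoff, sync_call): handoff after sync_call ✓
(handoff, triage): handoff after triage ✓
(ingest, sync_call): ingest after sync_call ✓
(ingest, triage): ingest after triage ✓
(load_test, sync_call): load_test after sync_call ✓
(load_test, triage): load_test after triage ✓
(lunch, ingest): lunch after ingest ✓
(lunch, load_test): lunch after load_test ✓
(lunch, sync_call): lunch after sync_call ✓
(lunch, triage): lunch after triage ✓
... plus 28 further pairs not listed.
Count: 52.

52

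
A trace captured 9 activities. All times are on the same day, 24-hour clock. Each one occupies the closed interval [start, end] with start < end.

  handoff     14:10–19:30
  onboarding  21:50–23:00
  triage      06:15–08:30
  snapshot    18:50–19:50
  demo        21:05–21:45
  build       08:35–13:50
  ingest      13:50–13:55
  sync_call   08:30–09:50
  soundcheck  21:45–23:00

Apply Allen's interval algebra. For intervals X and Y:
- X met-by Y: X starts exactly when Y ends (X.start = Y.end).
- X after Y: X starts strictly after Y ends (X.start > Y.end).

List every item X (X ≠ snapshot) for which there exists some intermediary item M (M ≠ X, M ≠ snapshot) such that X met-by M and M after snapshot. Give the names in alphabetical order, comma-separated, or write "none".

Target snapshot = [18:50, 19:50].
Intermediaries M with M after snapshot: demo, onboarding, soundcheck.
Via demo — items with X met-by demo: soundcheck.
Via onboarding — items with X met-by onboarding: none.
Via soundcheck — items with X met-by soundcheck: none.
Union: soundcheck.

soundcheck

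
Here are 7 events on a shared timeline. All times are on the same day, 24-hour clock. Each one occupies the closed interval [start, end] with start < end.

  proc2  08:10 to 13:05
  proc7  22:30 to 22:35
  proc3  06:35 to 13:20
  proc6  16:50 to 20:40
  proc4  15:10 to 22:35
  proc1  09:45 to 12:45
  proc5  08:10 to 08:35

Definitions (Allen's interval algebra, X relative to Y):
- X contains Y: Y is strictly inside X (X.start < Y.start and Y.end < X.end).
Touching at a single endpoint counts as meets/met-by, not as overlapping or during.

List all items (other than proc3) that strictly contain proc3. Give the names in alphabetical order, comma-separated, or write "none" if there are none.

none

Target proc3 = [06:35, 13:20].
proc1 [09:45, 12:45] → during → no.
proc2 [08:10, 13:05] → during → no.
proc4 [15:10, 22:35] → after → no.
proc5 [08:10, 08:35] → during → no.
proc6 [16:50, 20:40] → after → no.
proc7 [22:30, 22:35] → after → no.
Result: none.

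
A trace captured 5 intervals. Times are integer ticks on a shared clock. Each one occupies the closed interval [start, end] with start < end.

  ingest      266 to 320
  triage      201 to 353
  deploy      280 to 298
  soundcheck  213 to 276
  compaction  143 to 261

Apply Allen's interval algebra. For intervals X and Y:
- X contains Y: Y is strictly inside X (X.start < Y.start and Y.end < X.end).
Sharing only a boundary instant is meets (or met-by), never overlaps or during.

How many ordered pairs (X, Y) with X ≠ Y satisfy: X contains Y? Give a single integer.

Checking all 20 ordered pairs for relation 'contains'; matching pairs in alphabetical order:
(ingest, deploy): ingest contains deploy ✓
(triage, deploy): triage contains deploy ✓
(triage, ingest): triage contains ingest ✓
(triage, soundcheck): triage contains soundcheck ✓
Count: 4.

4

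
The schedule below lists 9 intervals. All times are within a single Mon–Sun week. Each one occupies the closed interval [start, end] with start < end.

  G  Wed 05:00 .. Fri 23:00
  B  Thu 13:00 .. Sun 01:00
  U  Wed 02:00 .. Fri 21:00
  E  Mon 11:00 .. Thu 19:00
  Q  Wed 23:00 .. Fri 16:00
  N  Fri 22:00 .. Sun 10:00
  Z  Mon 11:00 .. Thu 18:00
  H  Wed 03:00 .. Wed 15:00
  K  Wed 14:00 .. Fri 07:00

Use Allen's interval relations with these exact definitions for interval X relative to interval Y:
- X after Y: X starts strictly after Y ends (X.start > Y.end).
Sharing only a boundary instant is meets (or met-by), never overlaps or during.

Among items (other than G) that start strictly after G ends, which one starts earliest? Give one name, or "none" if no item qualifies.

none

Target G = [Wed 05:00, Fri 23:00].
B [Thu 13:00, Sun 01:00] → overlapped-by → excluded.
E [Mon 11:00, Thu 19:00] → overlaps → excluded.
H [Wed 03:00, Wed 15:00] → overlaps → excluded.
K [Wed 14:00, Fri 07:00] → during → excluded.
N [Fri 22:00, Sun 10:00] → overlapped-by → excluded.
Q [Wed 23:00, Fri 16:00] → during → excluded.
U [Wed 02:00, Fri 21:00] → overlaps → excluded.
Z [Mon 11:00, Thu 18:00] → overlaps → excluded.
No candidates → none.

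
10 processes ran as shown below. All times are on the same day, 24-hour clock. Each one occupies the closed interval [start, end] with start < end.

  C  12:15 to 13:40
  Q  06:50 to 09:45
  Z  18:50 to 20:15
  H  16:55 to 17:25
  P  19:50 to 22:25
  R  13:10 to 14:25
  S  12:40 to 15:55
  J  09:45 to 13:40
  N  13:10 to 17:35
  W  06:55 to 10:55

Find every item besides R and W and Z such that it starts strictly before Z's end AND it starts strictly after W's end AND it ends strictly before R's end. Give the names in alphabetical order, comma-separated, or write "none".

Conditions: its start is strictly before Z's end (X.start < 20:15) AND its start is strictly after W's end (X.start > 10:55) AND its end is strictly before R's end (X.end < 14:25).
C: start 12:15 < 20:15? ✓; start 12:15 > 10:55? ✓; end 13:40 < 14:25? ✓ → yes.
H: start 16:55 < 20:15? ✓; start 16:55 > 10:55? ✓; end 17:25 < 14:25? ✗ → no.
J: start 09:45 < 20:15? ✓; start 09:45 > 10:55? ✗; end 13:40 < 14:25? ✓ → no.
N: start 13:10 < 20:15? ✓; start 13:10 > 10:55? ✓; end 17:35 < 14:25? ✗ → no.
P: start 19:50 < 20:15? ✓; start 19:50 > 10:55? ✓; end 22:25 < 14:25? ✗ → no.
Q: start 06:50 < 20:15? ✓; start 06:50 > 10:55? ✗; end 09:45 < 14:25? ✓ → no.
S: start 12:40 < 20:15? ✓; start 12:40 > 10:55? ✓; end 15:55 < 14:25? ✗ → no.
Result: C.

C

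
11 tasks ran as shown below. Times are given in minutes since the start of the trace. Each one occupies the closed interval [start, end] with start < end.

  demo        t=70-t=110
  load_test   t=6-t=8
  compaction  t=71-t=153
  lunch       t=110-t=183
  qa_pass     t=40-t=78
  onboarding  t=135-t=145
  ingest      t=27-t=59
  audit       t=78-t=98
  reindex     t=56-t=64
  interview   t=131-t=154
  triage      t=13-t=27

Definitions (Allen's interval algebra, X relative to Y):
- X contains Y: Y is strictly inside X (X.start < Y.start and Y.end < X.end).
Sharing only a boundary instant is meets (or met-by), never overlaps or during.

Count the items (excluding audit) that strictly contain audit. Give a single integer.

2

Target audit = [t=78, t=98].
compaction [t=71, t=153] → contains → counts.
demo [t=70, t=110] → contains → counts.
ingest [t=27, t=59] → before → no.
interview [t=131, t=154] → after → no.
load_test [t=6, t=8] → before → no.
lunch [t=110, t=183] → after → no.
onboarding [t=135, t=145] → after → no.
qa_pass [t=40, t=78] → meets → no.
reindex [t=56, t=64] → before → no.
triage [t=13, t=27] → before → no.
Total: 2.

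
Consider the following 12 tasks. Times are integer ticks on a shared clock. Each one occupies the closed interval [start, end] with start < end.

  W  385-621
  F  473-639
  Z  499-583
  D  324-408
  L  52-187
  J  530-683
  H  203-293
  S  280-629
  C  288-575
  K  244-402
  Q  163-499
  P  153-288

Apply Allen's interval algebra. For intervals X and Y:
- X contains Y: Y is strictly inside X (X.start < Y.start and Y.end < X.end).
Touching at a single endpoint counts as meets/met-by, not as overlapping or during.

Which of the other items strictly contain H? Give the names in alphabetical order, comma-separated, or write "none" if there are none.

Target H = [203, 293].
C [288, 575] → overlapped-by → no.
D [324, 408] → after → no.
F [473, 639] → after → no.
J [530, 683] → after → no.
K [244, 402] → overlapped-by → no.
L [52, 187] → before → no.
P [153, 288] → overlaps → no.
Q [163, 499] → contains → yes.
S [280, 629] → overlapped-by → no.
W [385, 621] → after → no.
Z [499, 583] → after → no.
Result: Q.

Q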